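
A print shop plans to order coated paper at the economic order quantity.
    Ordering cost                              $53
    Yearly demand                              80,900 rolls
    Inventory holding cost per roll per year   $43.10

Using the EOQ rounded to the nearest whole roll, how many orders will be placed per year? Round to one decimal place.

2DS/H = 2·80,900·53/43.1 = 198,965.20
EOQ = √198,965.20 ≈ 446.06 → Q = 446
Orders per year = D/Q = 80,900 / 446 = 181.390

181.4 orders per year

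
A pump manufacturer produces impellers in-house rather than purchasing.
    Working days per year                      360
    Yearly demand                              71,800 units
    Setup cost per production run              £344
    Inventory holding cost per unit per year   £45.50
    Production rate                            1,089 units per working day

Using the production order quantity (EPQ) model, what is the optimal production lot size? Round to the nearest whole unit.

1,153 units

Daily demand d = 71,800/360 = 199.444; p = 1089; 1 − d/p = 0.81686
EPQ = √(2DS / (H(1 − d/p)))
    = √(2 × 71,800 × 344 / (45.5 × 0.81686)) ≈ 1,152.86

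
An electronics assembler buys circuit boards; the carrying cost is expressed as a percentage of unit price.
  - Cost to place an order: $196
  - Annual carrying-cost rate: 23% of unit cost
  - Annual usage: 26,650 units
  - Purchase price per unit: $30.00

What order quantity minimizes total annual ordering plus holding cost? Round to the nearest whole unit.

1,230 units

Holding cost per unit per year: H = 23% × $30 = $6.9000
2DS/H = 2·26,650·196/6.9 = 1,514,028.99
EOQ = √1,514,028.99 ≈ 1,230.46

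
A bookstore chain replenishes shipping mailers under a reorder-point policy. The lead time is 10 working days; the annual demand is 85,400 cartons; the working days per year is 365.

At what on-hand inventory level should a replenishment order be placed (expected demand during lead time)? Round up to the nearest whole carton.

2,340 cartons

Daily demand d = 85,400 / 365 = 233.973 cartons/day
Demand during lead time = 233.973 × 10 = 2,339.73
Reorder point = 2,339.73 → round up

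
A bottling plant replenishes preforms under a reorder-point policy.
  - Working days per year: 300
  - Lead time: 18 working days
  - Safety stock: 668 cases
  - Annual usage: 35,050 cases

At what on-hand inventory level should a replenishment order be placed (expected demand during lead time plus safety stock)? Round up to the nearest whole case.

2,771 cases

Daily demand d = 35,050 / 300 = 116.833 cases/day
Demand during lead time = 116.833 × 18 = 2,103.00
Reorder point = 2,103.00 + 668 = 2,771.00 → round up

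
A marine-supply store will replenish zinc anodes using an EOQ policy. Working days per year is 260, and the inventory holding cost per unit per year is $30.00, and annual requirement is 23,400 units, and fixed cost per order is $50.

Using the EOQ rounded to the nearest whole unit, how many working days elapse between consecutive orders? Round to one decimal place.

3.1 days

2DS/H = 2·23,400·50/30 = 78,000.00
EOQ = √78,000.00 ≈ 279.28 → Q = 279 units
Cycle time = (working days × Q)/D = (260 × 279) / 23,400 = 3.100 days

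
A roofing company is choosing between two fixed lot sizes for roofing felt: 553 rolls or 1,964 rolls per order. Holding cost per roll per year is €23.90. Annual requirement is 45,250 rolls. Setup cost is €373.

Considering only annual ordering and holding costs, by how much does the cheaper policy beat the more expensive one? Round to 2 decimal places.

TC(Q) = (D/Q)S + (Q/2)H
TC(553) = (45,250/553)×373 + (553/2)×23.9 = €37,129.60
TC(1,964) = (45,250/1,964)×373 + (1,964/2)×23.9 = €32,063.61
Cheaper: Q = 1,964.  Difference = €5,065.98

€5,065.98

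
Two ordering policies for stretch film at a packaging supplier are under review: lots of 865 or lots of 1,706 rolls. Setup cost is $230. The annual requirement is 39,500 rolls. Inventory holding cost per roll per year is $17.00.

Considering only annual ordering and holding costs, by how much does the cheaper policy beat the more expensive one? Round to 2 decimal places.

$1,970.93

Annual cost at Q: ordering D·S/Q plus holding Q·H/2.
TC(865) = (39,500/865)×230 + (865/2)×17 = $17,855.39
TC(1,706) = (39,500/1,706)×230 + (1,706/2)×17 = $19,826.32
Cheaper: Q = 865.  Difference = $1,970.93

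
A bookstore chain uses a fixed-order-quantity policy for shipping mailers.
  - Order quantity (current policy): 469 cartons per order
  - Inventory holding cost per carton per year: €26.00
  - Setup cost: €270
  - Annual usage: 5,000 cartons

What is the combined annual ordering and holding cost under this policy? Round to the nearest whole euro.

€8,975

Ordering: D/Q × S = 5,000/469 × €270 = €2,878.46
Holding:  Q/2 × H = 469/2 × €26 = €6,097.00
Total = €2,878.46 + €6,097.00 = €8,975.46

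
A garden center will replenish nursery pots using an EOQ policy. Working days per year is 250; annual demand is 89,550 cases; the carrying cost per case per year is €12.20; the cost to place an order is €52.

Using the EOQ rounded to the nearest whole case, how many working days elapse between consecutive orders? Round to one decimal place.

2.4 days

Q* = √(2·D·S / H) = √(2·89,550·52 / 12.2) = √763,377.0 ≈ 873.71 → Q = 874 cases
Cycle time = (working days × Q)/D = (250 × 874) / 89,550 = 2.440 days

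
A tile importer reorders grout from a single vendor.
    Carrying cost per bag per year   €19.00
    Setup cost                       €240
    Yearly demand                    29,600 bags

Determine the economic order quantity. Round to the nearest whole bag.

865 bags

Optimal lot size Q* = (2 × 29,600 × €240 / €19)^½ ≈ 864.75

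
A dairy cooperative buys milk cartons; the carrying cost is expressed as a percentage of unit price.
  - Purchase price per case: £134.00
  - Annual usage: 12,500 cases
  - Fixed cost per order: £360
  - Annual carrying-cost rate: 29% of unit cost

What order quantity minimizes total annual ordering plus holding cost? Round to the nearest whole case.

481 cases

Holding cost per case per year: H = 29% × £134 = £38.8600
Optimal lot size Q* = (2 × 12,500 × £360 / £38.86)^½ ≈ 481.25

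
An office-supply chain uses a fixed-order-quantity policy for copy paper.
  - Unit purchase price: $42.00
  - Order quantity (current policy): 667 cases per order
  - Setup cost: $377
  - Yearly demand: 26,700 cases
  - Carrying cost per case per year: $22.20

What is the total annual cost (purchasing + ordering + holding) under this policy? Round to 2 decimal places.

$1,143,895.00

Orders/yr = 26,700/667 = 40.030; ordering cost = 40.030 × $377 = $15,091.30
Average inventory = 667/2 = 333.5; holding cost = 333.5 × $22.2 = $7,403.70
Purchase cost = D·C = 26,700 × 42 = $1,121,400.00
Total = $15,091.30 + $7,403.70 + $1,121,400.00 = $1,143,895.00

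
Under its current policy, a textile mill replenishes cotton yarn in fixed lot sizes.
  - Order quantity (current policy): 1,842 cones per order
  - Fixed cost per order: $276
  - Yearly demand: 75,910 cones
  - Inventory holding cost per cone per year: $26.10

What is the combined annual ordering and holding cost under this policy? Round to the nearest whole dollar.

$35,412

Ordering: D/Q × S = 75,910/1,842 × $276 = $11,374.14
Holding:  Q/2 × H = 1,842/2 × $26.1 = $24,038.10
Total = $11,374.14 + $24,038.10 = $35,412.24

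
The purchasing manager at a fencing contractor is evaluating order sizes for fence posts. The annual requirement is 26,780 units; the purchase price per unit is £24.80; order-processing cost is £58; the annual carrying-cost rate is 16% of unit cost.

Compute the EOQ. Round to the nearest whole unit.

Holding cost per unit per year: H = 16% × £24.8 = £3.9680
Optimal lot size Q* = (2 × 26,780 × £58 / £3.968)^½ ≈ 884.81

885 units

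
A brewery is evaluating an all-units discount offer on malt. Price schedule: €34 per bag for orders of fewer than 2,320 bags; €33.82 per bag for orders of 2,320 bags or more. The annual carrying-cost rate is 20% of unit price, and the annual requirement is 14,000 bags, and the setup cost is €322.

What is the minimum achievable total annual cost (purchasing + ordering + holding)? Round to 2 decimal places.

€483,269.34

H₁ = 20%×€34 = €6.8000;  H₂ = 20%×€33.82 = €6.7640
EOQ₁ = √(2×14,000×322/6.8000) = 1,151.47  (< 2,320, feasible at tier 1)
EOQ₂ = √(2×14,000×322/6.7640) = 1,154.53  (< 2,320 → use Q = 2,320 at tier-2 price)
TC(tier 1 (EOQ₁), Q≈1,151.5) = €483,829.99
TC(tier 2, Q≈2,320.0) = €483,269.34
Minimum at tier 2: €483,269.34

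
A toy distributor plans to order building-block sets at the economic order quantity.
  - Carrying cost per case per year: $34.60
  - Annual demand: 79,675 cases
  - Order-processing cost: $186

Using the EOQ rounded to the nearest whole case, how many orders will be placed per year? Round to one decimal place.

Optimal lot size Q* = (2 × 79,675 × $186 / $34.6)^½ ≈ 925.54 → Q = 926
Orders per year = D/Q = 79,675 / 926 = 86.042

86.0 orders per year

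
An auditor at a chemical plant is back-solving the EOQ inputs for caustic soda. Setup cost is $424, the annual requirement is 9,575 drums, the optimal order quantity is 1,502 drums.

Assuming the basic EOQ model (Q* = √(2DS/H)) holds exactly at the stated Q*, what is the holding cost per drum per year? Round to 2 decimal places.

$3.60

Since Q* = (2DS/H)^½, squaring gives Q*²·H = 2DS.
H = 2DS / Q² = 2 × 9,575 × 424 / 1,502² = 3.5991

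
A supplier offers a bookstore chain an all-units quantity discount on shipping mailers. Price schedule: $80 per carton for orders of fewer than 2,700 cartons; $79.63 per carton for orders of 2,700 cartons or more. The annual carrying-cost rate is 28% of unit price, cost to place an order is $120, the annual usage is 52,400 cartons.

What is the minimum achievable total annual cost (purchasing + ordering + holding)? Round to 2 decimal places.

$4,205,041.03

H₁ = 28%×$80 = $22.4000;  H₂ = 28%×$79.63 = $22.2964
EOQ₁ = √(2×52,400×120/22.4000) = 749.29  (< 2,700, feasible at tier 1)
EOQ₂ = √(2×52,400×120/22.2964) = 751.02  (< 2,700 → use Q = 2,700 at tier-2 price)
TC(tier 1 (EOQ₁), Q≈749.3) = $4,208,783.99
TC(tier 2, Q≈2,700.0) = $4,205,041.03
Minimum at tier 2: $4,205,041.03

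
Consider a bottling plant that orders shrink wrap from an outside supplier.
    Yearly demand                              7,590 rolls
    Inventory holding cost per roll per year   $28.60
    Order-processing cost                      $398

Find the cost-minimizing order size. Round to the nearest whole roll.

460 rolls

2DS/H = 2·7,590·398/28.6 = 211,246.15
EOQ = √211,246.15 ≈ 459.62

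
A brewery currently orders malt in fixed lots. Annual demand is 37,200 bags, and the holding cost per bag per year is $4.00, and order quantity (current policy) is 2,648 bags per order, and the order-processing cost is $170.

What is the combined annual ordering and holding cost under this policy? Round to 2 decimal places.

$7,684.22

Orders/yr = 37,200/2,648 = 14.048; ordering cost = 14.048 × $170 = $2,388.22
Average inventory = 2,648/2 = 1324; holding cost = 1324 × $4 = $5,296.00
Total = $2,388.22 + $5,296.00 = $7,684.22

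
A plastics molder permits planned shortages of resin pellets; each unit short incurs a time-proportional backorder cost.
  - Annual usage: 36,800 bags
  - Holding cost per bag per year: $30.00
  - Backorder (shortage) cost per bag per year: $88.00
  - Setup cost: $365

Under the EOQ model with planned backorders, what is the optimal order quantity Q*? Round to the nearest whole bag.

Q* = √(2DS/H) · √((H + b)/b)
   = √(2 × 36,800 × 365 / 30) · √((30 + 88) / 88)
   = 946.291 × 1.1580 ≈ 1,095.78

1,096 bags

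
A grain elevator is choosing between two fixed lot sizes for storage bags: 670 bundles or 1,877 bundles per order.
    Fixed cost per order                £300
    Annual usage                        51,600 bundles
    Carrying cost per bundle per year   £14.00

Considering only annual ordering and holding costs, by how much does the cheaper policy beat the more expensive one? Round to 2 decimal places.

£6,408.27

TC(Q) = (D/Q)S + (Q/2)H
TC(670) = (51,600/670)×300 + (670/2)×14 = £27,794.48
TC(1,877) = (51,600/1,877)×300 + (1,877/2)×14 = £21,386.20
|ΔTC| = |£27,794.48 − £21,386.20| = £6,408.27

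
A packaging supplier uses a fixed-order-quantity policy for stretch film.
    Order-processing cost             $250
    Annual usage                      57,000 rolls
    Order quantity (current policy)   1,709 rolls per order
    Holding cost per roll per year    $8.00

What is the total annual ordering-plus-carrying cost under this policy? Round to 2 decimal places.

Orders/yr = 57,000/1,709 = 33.353; ordering cost = 33.353 × $250 = $8,338.21
Average inventory = 1,709/2 = 854.5; holding cost = 854.5 × $8 = $6,836.00
Total = $8,338.21 + $6,836.00 = $15,174.21

$15,174.21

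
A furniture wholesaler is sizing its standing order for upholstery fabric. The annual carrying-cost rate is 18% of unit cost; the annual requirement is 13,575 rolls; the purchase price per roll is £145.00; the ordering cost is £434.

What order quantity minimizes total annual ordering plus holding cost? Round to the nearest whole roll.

Carrying cost H = £145 × 18% = £26.1000/roll/yr
EOQ = √(2DS/H) = √(2 × 13,575 × 434 / 26.1)
    = √(451,459.77) ≈ 671.91

672 rolls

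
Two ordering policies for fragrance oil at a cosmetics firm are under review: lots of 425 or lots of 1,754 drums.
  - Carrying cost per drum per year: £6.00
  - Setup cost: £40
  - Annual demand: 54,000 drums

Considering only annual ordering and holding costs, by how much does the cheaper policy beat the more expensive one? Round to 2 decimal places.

£136.12

TC(Q) = (D/Q)S + (Q/2)H
TC(425) = (54,000/425)×40 + (425/2)×6 = £6,357.35
TC(1,754) = (54,000/1,754)×40 + (1,754/2)×6 = £6,493.47
|ΔTC| = |£6,357.35 − £6,493.47| = £136.12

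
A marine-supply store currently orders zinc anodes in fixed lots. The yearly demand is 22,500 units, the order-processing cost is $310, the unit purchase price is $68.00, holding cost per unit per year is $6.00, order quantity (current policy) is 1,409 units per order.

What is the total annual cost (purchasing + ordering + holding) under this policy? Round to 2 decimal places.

Ordering: D/Q × S = 22,500/1,409 × $310 = $4,950.32
Holding:  Q/2 × H = 1,409/2 × $6 = $4,227.00
Purchase cost = D·C = 22,500 × 68 = $1,530,000.00
Total = $4,950.32 + $4,227.00 + $1,530,000.00 = $1,539,177.32

$1,539,177.32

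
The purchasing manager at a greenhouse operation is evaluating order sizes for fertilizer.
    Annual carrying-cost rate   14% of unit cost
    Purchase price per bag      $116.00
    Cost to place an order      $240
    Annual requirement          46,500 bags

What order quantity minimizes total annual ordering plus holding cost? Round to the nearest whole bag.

Carrying cost H = $116 × 14% = $16.2400/bag/yr
Optimal lot size Q* = (2 × 46,500 × $240 / $16.24)^½ ≈ 1,172.34

1,172 bags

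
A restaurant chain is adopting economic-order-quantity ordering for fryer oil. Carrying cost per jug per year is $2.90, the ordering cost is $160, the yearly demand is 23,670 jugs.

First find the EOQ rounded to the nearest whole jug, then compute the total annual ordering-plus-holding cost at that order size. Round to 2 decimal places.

$4,686.76

Optimal lot size Q* = (2 × 23,670 × $160 / $2.9)^½ ≈ 1,616.13 → Q = 1,616 jugs
Orders/yr = 23,670/1,616 = 14.647; ordering cost = 14.647 × $160 = $2,343.56
Average inventory = 1,616/2 = 808; holding cost = 808 × $2.9 = $2,343.20
Total = $2,343.56 + $2,343.20 = $4,686.76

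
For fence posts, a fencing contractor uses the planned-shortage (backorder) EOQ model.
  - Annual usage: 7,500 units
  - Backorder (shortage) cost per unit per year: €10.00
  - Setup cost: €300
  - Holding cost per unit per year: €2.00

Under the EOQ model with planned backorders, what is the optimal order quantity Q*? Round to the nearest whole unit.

Basic EOQ = √(2·7,500·300/2) = 1,500.000
Backorder adjustment √((H+b)/b) = √((2+10)/10) = 1.0954
Q* = 1,500.000 × 1.0954 ≈ 1,643.17

1,643 units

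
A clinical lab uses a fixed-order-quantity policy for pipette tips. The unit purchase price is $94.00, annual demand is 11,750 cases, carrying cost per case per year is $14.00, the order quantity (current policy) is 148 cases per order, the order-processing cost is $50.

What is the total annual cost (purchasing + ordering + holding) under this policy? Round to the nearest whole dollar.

Annual ordering cost = (D/Q)·S = (11,750/148) × 50 = $3,969.59
Annual holding cost  = (Q/2)·H = (148/2) × 14 = $1,036.00
Purchase cost = D·C = 11,750 × 94 = $1,104,500.00
Total = $3,969.59 + $1,036.00 + $1,104,500.00 = $1,109,505.59

$1,109,506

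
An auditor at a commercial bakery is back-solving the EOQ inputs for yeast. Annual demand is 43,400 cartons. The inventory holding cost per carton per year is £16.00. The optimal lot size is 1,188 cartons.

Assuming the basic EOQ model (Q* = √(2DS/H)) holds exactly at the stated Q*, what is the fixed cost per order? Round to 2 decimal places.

EOQ relation: Q² = 2DS/H, so rearrange for the unknown.
S = Q²H / (2D) = 1,188² × 16 / (2 × 43,400) = 260.1556

£260.16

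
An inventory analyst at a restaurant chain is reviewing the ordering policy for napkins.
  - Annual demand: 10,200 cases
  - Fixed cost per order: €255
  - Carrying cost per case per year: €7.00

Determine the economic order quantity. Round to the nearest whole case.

Optimal lot size Q* = (2 × 10,200 × €255 / €7)^½ ≈ 862.06

862 cases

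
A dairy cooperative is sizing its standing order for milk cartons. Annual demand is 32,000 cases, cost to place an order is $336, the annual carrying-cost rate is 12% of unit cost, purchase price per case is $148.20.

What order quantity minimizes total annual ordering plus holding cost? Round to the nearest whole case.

Holding cost per case per year: H = 12% × $148.2 = $17.7840
Q* = √(2·D·S / H) = √(2·32,000·336 / 17.784) = √1,209,176.8 ≈ 1,099.63

1,100 cases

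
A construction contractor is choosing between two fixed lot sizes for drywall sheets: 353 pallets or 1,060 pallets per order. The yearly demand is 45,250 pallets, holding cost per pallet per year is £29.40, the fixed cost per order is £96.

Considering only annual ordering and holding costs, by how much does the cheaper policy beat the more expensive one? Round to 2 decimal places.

£2,185.06

For each Q, cost = (D/Q)·S + (Q/2)·H.
TC(353) = (45,250/353)×96 + (353/2)×29.4 = £17,495.05
TC(1,060) = (45,250/1,060)×96 + (1,060/2)×29.4 = £19,680.11
Cheaper: Q = 353.  Difference = £2,185.06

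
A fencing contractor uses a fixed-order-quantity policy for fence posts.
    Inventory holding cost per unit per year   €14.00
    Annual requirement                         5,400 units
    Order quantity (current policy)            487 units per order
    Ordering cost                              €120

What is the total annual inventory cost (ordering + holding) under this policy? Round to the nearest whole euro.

Annual ordering cost = (D/Q)·S = (5,400/487) × 120 = €1,330.60
Annual holding cost  = (Q/2)·H = (487/2) × 14 = €3,409.00
Total = €1,330.60 + €3,409.00 = €4,739.60

€4,740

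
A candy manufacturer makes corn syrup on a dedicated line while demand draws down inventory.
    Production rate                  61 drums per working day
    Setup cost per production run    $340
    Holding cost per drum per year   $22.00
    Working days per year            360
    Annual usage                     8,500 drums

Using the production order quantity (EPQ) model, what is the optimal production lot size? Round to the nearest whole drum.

Daily demand d = 8,500/360 = 23.611; p = 61; 1 − d/p = 0.61293
EPQ = √(2DS / (H(1 − d/p)))
    = √(2 × 8,500 × 340 / (22 × 0.61293)) ≈ 654.71

655 drums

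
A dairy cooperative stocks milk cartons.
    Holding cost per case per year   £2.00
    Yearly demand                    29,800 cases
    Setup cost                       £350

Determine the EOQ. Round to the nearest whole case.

2DS/H = 2·29,800·350/2 = 10,430,000.00
EOQ = √10,430,000.00 ≈ 3,229.55

3,230 cases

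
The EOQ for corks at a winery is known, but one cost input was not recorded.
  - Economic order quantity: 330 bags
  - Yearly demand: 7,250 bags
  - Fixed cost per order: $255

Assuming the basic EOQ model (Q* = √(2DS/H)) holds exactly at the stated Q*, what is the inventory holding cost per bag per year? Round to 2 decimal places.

EOQ relation: Q² = 2DS/H, so rearrange for the unknown.
H = 2DS / Q² = 2 × 7,250 × 255 / 330² = 33.9532

$33.95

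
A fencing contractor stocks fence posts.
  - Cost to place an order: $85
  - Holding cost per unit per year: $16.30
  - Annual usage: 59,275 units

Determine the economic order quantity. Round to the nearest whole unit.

Optimal lot size Q* = (2 × 59,275 × $85 / $16.3)^½ ≈ 786.26

786 units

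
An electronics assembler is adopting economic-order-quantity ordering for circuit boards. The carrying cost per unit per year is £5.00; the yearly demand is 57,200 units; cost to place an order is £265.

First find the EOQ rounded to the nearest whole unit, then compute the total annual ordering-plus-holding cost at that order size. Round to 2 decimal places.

£12,311.78

EOQ = √(2DS/H) = √(2 × 57,200 × 265 / 5)
    = √(6,063,200.00) ≈ 2,462.36 → Q = 2,462 units
Orders/yr = 57,200/2,462 = 23.233; ordering cost = 23.233 × £265 = £6,156.78
Average inventory = 2,462/2 = 1231; holding cost = 1231 × £5 = £6,155.00
Total = £6,156.78 + £6,155.00 = £12,311.78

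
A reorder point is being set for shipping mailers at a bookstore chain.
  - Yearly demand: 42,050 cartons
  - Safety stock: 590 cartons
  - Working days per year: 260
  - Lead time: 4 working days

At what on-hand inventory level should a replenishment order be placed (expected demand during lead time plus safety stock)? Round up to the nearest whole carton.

Daily demand d = 42,050 / 260 = 161.731 cartons/day
Demand during lead time = 161.731 × 4 = 646.92
Reorder point = 646.92 + 590 = 1,236.92 → round up

1,237 cartons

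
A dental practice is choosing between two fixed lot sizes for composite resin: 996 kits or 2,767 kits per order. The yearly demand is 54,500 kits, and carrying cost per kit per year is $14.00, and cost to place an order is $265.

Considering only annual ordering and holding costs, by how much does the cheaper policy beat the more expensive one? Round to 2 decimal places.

$3,116.05

For each Q, cost = (D/Q)·S + (Q/2)·H.
TC(996) = (54,500/996)×265 + (996/2)×14 = $21,472.50
TC(2,767) = (54,500/2,767)×265 + (2,767/2)×14 = $24,588.55
Cheaper: Q = 996.  Difference = $3,116.05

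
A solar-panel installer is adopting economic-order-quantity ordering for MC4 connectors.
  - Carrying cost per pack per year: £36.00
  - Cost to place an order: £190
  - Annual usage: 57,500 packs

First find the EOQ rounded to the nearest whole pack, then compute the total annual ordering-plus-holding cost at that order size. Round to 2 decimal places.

£28,046.39

Q* = √(2·D·S / H) = √(2·57,500·190 / 36) = √606,944.4 ≈ 779.07 → Q = 779 packs
Ordering: D/Q × S = 57,500/779 × £190 = £14,024.39
Holding:  Q/2 × H = 779/2 × £36 = £14,022.00
Total = £14,024.39 + £14,022.00 = £28,046.39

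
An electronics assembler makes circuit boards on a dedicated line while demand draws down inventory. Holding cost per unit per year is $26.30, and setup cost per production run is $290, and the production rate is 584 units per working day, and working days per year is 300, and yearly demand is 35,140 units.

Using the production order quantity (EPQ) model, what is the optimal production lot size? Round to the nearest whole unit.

d = 35,140/300 = 117.1333 units/day;  effective holding cost H(1 − d/p) = 26.3·(1 − 117.1333/584) = 21.02499
Q* = √(2DS / H_eff) = √(2·35,140·290 / 21.02499) ≈ 984.57

985 units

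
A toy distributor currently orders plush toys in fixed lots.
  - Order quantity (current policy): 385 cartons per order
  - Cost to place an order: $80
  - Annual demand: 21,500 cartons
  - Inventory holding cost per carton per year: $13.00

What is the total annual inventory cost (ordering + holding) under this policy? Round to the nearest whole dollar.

Orders/yr = 21,500/385 = 55.844; ordering cost = 55.844 × $80 = $4,467.53
Average inventory = 385/2 = 192.5; holding cost = 192.5 × $13 = $2,502.50
Total = $4,467.53 + $2,502.50 = $6,970.03

$6,970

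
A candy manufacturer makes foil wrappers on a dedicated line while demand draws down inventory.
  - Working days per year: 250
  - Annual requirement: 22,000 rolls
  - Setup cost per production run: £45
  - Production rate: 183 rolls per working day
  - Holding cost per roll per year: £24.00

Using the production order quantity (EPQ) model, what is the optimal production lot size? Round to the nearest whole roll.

399 rolls

d = 22,000/250 = 88.0000 rolls/day;  effective holding cost H(1 − d/p) = 24·(1 − 88.0000/183) = 12.45902
Q* = √(2DS / H_eff) = √(2·22,000·45 / 12.45902) ≈ 398.65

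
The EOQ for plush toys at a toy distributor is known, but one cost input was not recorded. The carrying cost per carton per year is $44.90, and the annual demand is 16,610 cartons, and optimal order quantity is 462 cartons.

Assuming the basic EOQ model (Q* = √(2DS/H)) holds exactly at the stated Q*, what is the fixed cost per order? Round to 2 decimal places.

EOQ relation: Q² = 2DS/H, so rearrange for the unknown.
S = Q²H / (2D) = 462² × 44.9 / (2 × 16,610) = 288.4899

$288.49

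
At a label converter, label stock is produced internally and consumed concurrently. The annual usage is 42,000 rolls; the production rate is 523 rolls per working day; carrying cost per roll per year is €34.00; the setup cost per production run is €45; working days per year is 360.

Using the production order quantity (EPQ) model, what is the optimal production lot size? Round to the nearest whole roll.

378 rolls

Daily demand d = 42,000/360 = 116.667; p = 523; 1 − d/p = 0.77693
EPQ = √(2DS / (H(1 − d/p)))
    = √(2 × 42,000 × 45 / (34 × 0.77693)) ≈ 378.28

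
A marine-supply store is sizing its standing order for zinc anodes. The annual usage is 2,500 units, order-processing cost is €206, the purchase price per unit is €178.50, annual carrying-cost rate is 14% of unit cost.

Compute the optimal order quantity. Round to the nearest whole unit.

Carrying cost H = €178.5 × 14% = €24.9900/unit/yr
Q* = √(2·D·S / H) = √(2·2,500·206 / 24.99) = √41,216.5 ≈ 203.02

203 units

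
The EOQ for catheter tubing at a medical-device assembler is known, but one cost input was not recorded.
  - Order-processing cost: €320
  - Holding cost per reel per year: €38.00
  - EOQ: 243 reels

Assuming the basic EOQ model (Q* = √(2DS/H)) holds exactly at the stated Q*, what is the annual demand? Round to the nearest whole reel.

Since Q* = (2DS/H)^½, squaring gives Q*²·H = 2DS.
D = Q²H / (2S) = 243² × 38 / (2 × 320) = 3,506.03

3,506 reels per year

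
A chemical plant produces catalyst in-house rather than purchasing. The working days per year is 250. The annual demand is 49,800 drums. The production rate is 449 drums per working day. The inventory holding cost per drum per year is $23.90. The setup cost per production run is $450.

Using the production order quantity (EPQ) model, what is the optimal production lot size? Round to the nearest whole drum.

1,836 drums

Daily demand d = 49,800/250 = 199.200; p = 449; 1 − d/p = 0.55635
EPQ = √(2DS / (H(1 − d/p)))
    = √(2 × 49,800 × 450 / (23.9 × 0.55635)) ≈ 1,835.96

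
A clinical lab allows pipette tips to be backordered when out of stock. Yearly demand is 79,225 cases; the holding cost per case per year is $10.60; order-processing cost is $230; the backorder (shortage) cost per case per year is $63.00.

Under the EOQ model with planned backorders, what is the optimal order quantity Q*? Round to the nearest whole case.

Q* = √(2DS/H) · √((H + b)/b)
   = √(2 × 79,225 × 230 / 10.6) · √((10.6 + 63) / 63)
   = 1,854.202 × 1.0809 ≈ 2,004.13

2,004 cases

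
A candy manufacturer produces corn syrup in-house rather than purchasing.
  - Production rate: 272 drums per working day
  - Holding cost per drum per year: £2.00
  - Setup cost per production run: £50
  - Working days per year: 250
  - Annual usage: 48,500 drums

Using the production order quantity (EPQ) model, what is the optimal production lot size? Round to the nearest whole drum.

d = 48,500/250 = 194.0000 drums/day;  effective holding cost H(1 − d/p) = 2·(1 − 194.0000/272) = 0.57353
Q* = √(2DS / H_eff) = √(2·48,500·50 / 0.57353) ≈ 2,907.99

2,908 drums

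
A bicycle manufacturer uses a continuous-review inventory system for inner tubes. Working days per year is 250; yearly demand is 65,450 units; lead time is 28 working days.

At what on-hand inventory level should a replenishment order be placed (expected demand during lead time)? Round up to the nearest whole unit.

7,331 units

Daily demand d = 65,450 / 250 = 261.800 units/day
Demand during lead time = 261.800 × 28 = 7,330.40
Reorder point = 7,330.40 → round up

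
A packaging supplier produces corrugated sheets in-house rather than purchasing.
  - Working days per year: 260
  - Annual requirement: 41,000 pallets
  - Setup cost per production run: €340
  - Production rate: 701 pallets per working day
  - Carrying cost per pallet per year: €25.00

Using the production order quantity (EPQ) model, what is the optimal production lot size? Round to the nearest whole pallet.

Daily demand d = 41,000/260 = 157.692; p = 701; 1 − d/p = 0.77505
EPQ = √(2DS / (H(1 − d/p)))
    = √(2 × 41,000 × 340 / (25 × 0.77505)) ≈ 1,199.53

1,200 pallets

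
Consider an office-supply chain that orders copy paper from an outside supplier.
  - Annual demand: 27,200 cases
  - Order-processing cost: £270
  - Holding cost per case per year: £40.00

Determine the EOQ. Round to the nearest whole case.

2DS/H = 2·27,200·270/40 = 367,200.00
EOQ = √367,200.00 ≈ 605.97

606 cases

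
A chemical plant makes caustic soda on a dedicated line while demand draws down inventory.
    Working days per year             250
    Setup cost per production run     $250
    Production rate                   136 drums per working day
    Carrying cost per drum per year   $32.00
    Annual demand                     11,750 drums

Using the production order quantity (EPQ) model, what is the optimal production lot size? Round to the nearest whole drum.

530 drums

d = 11,750/250 = 47.0000 drums/day;  effective holding cost H(1 − d/p) = 32·(1 − 47.0000/136) = 20.94118
Q* = √(2DS / H_eff) = √(2·11,750·250 / 20.94118) ≈ 529.67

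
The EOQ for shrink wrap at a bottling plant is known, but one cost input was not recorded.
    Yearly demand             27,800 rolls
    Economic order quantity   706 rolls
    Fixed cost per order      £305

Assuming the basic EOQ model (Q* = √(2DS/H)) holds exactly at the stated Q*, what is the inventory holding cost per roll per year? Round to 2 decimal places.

£34.02

EOQ relation: Q² = 2DS/H, so rearrange for the unknown.
H = 2DS / Q² = 2 × 27,800 × 305 / 706² = 34.0224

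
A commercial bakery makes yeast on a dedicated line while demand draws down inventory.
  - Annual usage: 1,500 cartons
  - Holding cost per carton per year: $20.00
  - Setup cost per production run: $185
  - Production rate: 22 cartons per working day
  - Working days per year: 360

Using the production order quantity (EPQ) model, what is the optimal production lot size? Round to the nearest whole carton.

185 cartons

Daily demand d = 1,500/360 = 4.167; p = 22; 1 − d/p = 0.81061
EPQ = √(2DS / (H(1 − d/p)))
    = √(2 × 1,500 × 185 / (20 × 0.81061)) ≈ 185.02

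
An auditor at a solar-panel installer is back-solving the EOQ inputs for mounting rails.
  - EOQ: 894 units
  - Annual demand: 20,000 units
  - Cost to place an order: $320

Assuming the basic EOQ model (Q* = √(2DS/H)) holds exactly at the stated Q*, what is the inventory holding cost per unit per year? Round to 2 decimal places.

$16.02

From Q* = √(2DS/H) ⇒ Q*² = 2DS/H.
H = 2DS / Q² = 2 × 20,000 × 320 / 894² = 16.0153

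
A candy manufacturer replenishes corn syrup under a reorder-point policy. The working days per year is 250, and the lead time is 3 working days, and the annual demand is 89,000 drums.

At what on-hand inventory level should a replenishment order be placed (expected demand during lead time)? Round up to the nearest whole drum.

1,068 drums

Daily demand d = 89,000 / 250 = 356.000 drums/day
Demand during lead time = 356.000 × 3 = 1,068.00
Reorder point = 1,068.00 → round up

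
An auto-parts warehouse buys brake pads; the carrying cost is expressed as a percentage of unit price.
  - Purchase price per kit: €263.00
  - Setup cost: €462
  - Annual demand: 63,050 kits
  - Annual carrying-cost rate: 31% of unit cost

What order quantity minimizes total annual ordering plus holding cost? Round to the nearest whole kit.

Holding cost per kit per year: H = 31% × €263 = €81.5300
Q* = √(2·D·S / H) = √(2·63,050·462 / 81.53) = √714,561.5 ≈ 845.32

845 kits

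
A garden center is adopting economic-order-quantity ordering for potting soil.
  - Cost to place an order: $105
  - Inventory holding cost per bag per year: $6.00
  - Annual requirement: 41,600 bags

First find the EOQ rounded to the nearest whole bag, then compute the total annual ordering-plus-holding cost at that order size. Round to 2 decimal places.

Q* = √(2·D·S / H) = √(2·41,600·105 / 6) = √1,456,000.0 ≈ 1,206.65 → Q = 1,207 bags
Ordering: D/Q × S = 41,600/1,207 × $105 = $3,618.89
Holding:  Q/2 × H = 1,207/2 × $6 = $3,621.00
Total = $3,618.89 + $3,621.00 = $7,239.89

$7,239.89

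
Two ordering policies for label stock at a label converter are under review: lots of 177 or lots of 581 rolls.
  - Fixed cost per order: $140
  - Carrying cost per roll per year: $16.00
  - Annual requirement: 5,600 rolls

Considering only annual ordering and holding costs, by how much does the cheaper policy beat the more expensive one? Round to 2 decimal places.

$152.02

Annual cost at Q: ordering D·S/Q plus holding Q·H/2.
TC(177) = (5,600/177)×140 + (177/2)×16 = $5,845.38
TC(581) = (5,600/581)×140 + (581/2)×16 = $5,997.40
Cheaper: Q = 177.  Difference = $152.02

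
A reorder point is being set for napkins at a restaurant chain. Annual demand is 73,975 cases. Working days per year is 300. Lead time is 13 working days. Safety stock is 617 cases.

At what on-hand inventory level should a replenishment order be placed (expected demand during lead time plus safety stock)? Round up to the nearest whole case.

Daily demand d = 73,975 / 300 = 246.583 cases/day
Demand during lead time = 246.583 × 13 = 3,205.58
Reorder point = 3,205.58 + 617 = 3,822.58 → round up

3,823 cases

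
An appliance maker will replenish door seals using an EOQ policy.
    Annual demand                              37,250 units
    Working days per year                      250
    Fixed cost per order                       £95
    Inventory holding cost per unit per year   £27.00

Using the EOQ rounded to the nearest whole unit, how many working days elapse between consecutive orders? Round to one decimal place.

3.4 days

Q* = √(2·D·S / H) = √(2·37,250·95 / 27) = √262,129.6 ≈ 511.99 → Q = 512 units
T = Q/D × 250 days = 512/37,250 × 250 = 3.436 days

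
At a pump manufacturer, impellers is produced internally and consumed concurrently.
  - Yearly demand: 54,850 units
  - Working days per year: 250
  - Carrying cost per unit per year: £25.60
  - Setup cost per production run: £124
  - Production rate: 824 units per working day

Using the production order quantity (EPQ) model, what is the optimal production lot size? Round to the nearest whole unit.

d = 54,850/250 = 219.4000 units/day;  effective holding cost H(1 − d/p) = 25.6·(1 − 219.4000/824) = 18.78369
Q* = √(2DS / H_eff) = √(2·54,850·124 / 18.78369) ≈ 850.99

851 units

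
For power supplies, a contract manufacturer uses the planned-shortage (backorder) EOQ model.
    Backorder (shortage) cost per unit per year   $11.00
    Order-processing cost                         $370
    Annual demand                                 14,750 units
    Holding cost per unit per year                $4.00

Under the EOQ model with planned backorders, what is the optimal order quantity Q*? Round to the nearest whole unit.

1,929 units

Q* = √(2DS/H) · √((H + b)/b)
   = √(2 × 14,750 × 370 / 4) · √((4 + 11) / 11)
   = 1,651.893 × 1.1677 ≈ 1,929.00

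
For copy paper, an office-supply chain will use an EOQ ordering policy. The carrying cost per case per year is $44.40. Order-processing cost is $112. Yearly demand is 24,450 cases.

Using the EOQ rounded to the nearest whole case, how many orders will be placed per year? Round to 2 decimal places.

69.66 orders per year

Q* = √(2·D·S / H) = √(2·24,450·112 / 44.4) = √123,351.4 ≈ 351.21 → Q = 351
N = D/Q = 24,450/351 ≈ 69.658 orders/yr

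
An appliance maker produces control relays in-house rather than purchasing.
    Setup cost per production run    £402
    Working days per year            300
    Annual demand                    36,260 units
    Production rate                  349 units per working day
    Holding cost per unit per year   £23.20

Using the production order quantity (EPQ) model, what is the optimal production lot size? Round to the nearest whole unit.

1,386 units

d = 36,260/300 = 120.8667 units/day;  effective holding cost H(1 − d/p) = 23.2·(1 − 120.8667/349) = 15.16531
Q* = √(2DS / H_eff) = √(2·36,260·402 / 15.16531) ≈ 1,386.49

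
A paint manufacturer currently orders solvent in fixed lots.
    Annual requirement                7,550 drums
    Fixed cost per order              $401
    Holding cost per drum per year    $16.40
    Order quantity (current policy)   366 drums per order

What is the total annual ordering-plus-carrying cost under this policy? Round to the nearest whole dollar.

Ordering: D/Q × S = 7,550/366 × $401 = $8,271.99
Holding:  Q/2 × H = 366/2 × $16.4 = $3,001.20
Total = $8,271.99 + $3,001.20 = $11,273.19

$11,273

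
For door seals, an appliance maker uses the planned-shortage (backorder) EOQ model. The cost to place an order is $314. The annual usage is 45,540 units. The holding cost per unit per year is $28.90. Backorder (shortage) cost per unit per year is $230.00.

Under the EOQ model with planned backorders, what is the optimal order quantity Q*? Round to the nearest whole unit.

Q* = √(2DS/H) · √((H + b)/b)
   = √(2 × 45,540 × 314 / 28.9) · √((28.9 + 230) / 230)
   = 994.781 × 1.0610 ≈ 1,055.43

1,055 units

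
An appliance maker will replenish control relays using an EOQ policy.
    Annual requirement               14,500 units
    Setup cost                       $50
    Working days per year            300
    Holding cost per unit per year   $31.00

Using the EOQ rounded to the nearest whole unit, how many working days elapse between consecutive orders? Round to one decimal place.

Optimal lot size Q* = (2 × 14,500 × $50 / $31)^½ ≈ 216.27 → Q = 216 units
T = Q/D × 300 days = 216/14,500 × 300 = 4.469 days

4.5 days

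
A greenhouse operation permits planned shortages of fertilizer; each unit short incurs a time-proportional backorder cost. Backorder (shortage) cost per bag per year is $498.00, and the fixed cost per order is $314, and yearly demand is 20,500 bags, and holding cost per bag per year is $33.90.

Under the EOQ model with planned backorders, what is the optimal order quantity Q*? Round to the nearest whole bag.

Basic EOQ = √(2·20,500·314/33.9) = 616.250
Backorder adjustment √((H+b)/b) = √((33.9+498)/498) = 1.0335
Q* = 616.250 × 1.0335 ≈ 636.88

637 bags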